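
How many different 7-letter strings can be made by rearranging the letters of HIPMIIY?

840

HIPMIIY has 7 letters with I appearing 3 times.
So there are 7! / (3!) = 840 distinguishable arrangements.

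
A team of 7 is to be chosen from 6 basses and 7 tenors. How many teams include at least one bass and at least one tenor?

Total 7-person selections from all 13: C(13,7) = 1716.
Selections missing a whole group: no basses → C(7,7) = 1; no tenors → C(6,7) = 0.
Both groups omitted at once is impossible, so 1716 − 1 = 1715.

1715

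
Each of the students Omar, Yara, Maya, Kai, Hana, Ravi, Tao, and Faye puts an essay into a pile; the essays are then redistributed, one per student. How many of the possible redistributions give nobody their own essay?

Let Aᵢ be the assignments in which student i gets their own essay. We want the size of the complement of A₁∪…∪A_8.
By inclusion–exclusion this is Σ_{j=0}^{8} (−1)^j C(8,j)·(8−j)!.
Computing: 40320 − 40320 + 20160 − 6720 + 1680 − 336 + 56 − 8 + 1 = 14833.

14833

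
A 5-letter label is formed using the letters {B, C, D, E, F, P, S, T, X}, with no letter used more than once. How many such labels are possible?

15120

Choose and order 5 of the 9 symbols: the first letter has 9 options, the next 8, and so on down to 5.
That product is 9 × 8 × 7 × 6 × 5 = 15120.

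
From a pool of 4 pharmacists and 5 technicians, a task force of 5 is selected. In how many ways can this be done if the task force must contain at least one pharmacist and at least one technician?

Unrestricted: C(9,5) = 126 ways to pick any 5 of the 9.
Subtract selections that omit an entire group: no pharmacists → C(5,5) = 1; no technicians → C(4,5) = 0.
Both groups omitted at once is impossible, so 126 − 1 = 125.

125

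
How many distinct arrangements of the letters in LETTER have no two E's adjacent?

120

There are 6!/(2!·2!) = 180 arrangements of LETTER in total.
If the two E's are adjacent, glue them into one block, leaving 5 items to arrange: (5)!/(2!) = 60 ways.
Hence 180 − 60 = 120.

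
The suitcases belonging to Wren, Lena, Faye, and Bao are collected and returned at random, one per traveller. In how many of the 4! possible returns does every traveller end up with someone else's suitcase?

9

This is the derangement count D_4: permutations of 4 items with no fixed point.
By inclusion–exclusion this is Σ_{j=0}^{4} (−1)^j C(4,j)·(4−j)!.
Computing: 24 − 24 + 12 − 4 + 1 = 9.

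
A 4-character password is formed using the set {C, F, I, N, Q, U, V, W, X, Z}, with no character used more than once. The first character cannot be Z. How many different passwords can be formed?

4536

The first character has 10−1 = 9 choices (anything except Z).
The remaining 3 characters are filled from the other 9 symbols without repetition: 9 × 8 × 7 = 504.
Total: 9 × 504 = 4536.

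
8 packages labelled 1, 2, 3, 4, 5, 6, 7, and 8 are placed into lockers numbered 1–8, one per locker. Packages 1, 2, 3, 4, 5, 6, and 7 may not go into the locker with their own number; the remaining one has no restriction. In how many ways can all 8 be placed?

16687

Let Aᵢ (for 1 ≤ i ≤ 7) be the placements that put package i in its forbidden locker. Any j of these fix j positions, leaving (8−j)! ways to fill the rest, and there are C(7,j) ways to pick which j.
By inclusion–exclusion, the number of valid placements is Σ_{j=0}^{7} (−1)^j C(7,j)·(8−j)!.
Computing: 40320 − 35280 + 15120 − 4200 + 840 − 126 + 14 − 1 = 16687.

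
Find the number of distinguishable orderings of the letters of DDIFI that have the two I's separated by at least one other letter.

There are 5!/(2!·2!) = 30 arrangements of DDIFI in total.
If the two I's are adjacent, glue them into one block, leaving 4 items to arrange: (4)!/(2!) = 12 ways.
Hence 30 − 12 = 18.

18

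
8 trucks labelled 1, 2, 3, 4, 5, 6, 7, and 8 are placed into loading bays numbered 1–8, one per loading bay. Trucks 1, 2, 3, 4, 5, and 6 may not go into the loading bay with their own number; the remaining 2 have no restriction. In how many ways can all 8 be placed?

Let Aᵢ (for 1 ≤ i ≤ 6) be the placements that put truck i in its forbidden loading bay. Any j of these fix j positions, leaving (8−j)! ways to fill the rest, and there are C(6,j) ways to pick which j.
By inclusion–exclusion, the number of valid placements is Σ_{j=0}^{6} (−1)^j C(6,j)·(8−j)!.
Computing: 40320 − 30240 + 10800 − 2400 + 360 − 36 + 2 = 18806.

18806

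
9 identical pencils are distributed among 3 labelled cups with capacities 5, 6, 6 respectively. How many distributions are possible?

33

By stars and bars, unrestricted non-negative solutions to x_1+…+x_3 = 9 number C(9+2,2) = 55.
Subtract solutions that violate a single cap (substitute x_i' = x_i − (cap_i+1)): x_1 ≥ 6 gives C(5,2) = 10; x_2 ≥ 7 gives C(4,2) = 6; x_3 ≥ 7 gives C(4,2) = 6. Together 22.
No two caps can be exceeded simultaneously, so the pair terms are all 0.
By inclusion–exclusion the count is 55 − 22 + 0 = 33.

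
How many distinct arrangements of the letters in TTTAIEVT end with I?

210

Fix I in the last position and arrange the remaining 7 letters.
Those 7 letters have T appearing 4 times, giving (7)!/(4!) = 210.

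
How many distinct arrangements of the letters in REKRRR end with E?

5

Fix E in the last position and arrange the remaining 5 letters.
Those 5 letters have R appearing 4 times, giving (5)!/(4!) = 5.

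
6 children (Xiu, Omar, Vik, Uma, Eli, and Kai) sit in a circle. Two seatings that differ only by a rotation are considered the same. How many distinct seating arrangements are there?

Seat Xiu anywhere (absorbing the rotational symmetry), then permute the other 5: (5)! = 120.

120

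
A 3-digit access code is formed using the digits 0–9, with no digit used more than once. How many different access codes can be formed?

720

Choose and order 3 of the 10 symbols: the first digit has 10 options, the next 9, then 8.
10 × 9 × 8 = 720.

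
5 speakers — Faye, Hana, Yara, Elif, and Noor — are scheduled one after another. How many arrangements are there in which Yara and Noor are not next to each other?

72

There are 5! = 120 arrangements in all. If Yara and Noor are adjacent, merging them into one block gives 2·(4)! = 48 arrangements.
Complementary counting: 120 − 48 = 72.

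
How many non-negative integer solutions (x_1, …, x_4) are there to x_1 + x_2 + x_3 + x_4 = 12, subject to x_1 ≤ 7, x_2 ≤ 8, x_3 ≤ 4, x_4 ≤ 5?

200

Ignoring the caps, the number of non-negative solutions to x_1+…+x_4 = 12 is C(15,3) = 455.
Subtract solutions that violate a single cap (substitute x_i' = x_i − (cap_i+1)): x_1 ≥ 8 gives C(7,3) = 35; x_2 ≥ 9 gives C(6,3) = 20; x_3 ≥ 5 gives C(10,3) = 120; x_4 ≥ 6 gives C(9,3) = 84. Together 259.
Add back pairs where two caps are both exceeded: 0 + 0 + 0 + 0 + 0 + 4 = 4.
By inclusion–exclusion the count is 455 − 259 + 4 = 200.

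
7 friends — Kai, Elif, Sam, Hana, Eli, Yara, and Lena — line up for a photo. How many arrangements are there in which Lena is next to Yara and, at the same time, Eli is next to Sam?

480

Treat {Lena,Yara} as one block (2 orders) and {Eli,Sam} as another (2 orders).
That leaves 5 units to arrange: 2 × 2 × 5! = 4 × 120 = 480.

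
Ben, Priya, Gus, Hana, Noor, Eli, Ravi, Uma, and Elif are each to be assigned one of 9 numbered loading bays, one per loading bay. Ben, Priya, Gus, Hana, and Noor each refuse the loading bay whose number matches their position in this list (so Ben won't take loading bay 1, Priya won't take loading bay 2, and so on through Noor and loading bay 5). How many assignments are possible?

Let Aᵢ (for 1 ≤ i ≤ 5) be the placements that put person i in their forbidden loading bay. Any j of these fix j positions, leaving (9−j)! ways to fill the rest, and there are C(5,j) ways to pick which j.
By inclusion–exclusion, the number of valid placements is Σ_{j=0}^{5} (−1)^j C(5,j)·(9−j)!.
Computing: 362880 − 201600 + 50400 − 7200 + 600 − 24 = 205056.

205056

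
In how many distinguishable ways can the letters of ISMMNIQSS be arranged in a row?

ISMMNIQSS has 9 letters with I appearing twice, M appearing twice, and S appearing 3 times.
The number of distinct arrangements is 9!/(3!·2!·2!) = 362880/24 = 15120.

15120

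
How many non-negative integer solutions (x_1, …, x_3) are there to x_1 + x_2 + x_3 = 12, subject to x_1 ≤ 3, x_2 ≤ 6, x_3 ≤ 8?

18

Ignoring the caps, the number of non-negative solutions to x_1+…+x_3 = 12 is C(14,2) = 91.
Subtract solutions that violate a single cap (substitute x_i' = x_i − (cap_i+1)): x_1 ≥ 4 gives C(10,2) = 45; x_2 ≥ 7 gives C(7,2) = 21; x_3 ≥ 9 gives C(5,2) = 10. Together 76.
Add back pairs where two caps are both exceeded: 3 + 0 + 0 = 3.
By inclusion–exclusion the count is 91 − 76 + 3 = 18.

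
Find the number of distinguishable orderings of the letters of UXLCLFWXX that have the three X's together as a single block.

Treat the 3 copies of X as a single block. The multiset to arrange is then {XXX, C, F, L, L, U, W}, 7 items in all.
That gives (7)!/(2!) = 2520 arrangements.

2520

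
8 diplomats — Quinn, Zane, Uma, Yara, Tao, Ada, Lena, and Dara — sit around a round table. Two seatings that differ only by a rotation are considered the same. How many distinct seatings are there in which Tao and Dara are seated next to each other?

1440

Glue Tao and Dara into a block (2 internal orders). Seating 7 units around a circle gives (6)! arrangements.
So 2 × (6)! = 2 × 720 = 1440.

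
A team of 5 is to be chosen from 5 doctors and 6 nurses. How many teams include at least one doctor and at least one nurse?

Unrestricted: C(11,5) = 462 ways to pick any 5 of the 11.
Subtract selections that omit an entire group: no doctors → C(6,5) = 6; no nurses → C(5,5) = 1.
Both groups omitted at once is impossible, so 462 − 7 = 455.

455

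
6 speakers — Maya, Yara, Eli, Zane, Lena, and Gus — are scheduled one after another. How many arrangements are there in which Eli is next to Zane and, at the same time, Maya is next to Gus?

Treat {Eli,Zane} as one block (2 orders) and {Maya,Gus} as another (2 orders).
That leaves 4 units to arrange: 2 × 2 × 4! = 4 × 24 = 96.

96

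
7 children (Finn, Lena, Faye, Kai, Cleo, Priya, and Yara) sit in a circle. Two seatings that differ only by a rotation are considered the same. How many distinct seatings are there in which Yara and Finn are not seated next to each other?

All circular seatings of 7 people number (6)! = 720.
Seatings with Yara beside Finn: treat them as a block with 2 internal orders, giving 2 × (5)! = 240.
Subtracting, 720 − 240 = 480.

480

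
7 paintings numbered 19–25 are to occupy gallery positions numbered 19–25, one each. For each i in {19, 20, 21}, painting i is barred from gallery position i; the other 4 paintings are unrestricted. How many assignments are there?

Let Aᵢ (for i ∈ {19, 20, 21}) be the placements that put painting i in its forbidden gallery position. Any j of these fix j positions, leaving (7−j)! ways to fill the rest, and there are C(3,j) ways to pick which j.
By inclusion–exclusion, the number of valid placements is Σ_{j=0}^{3} (−1)^j C(3,j)·(7−j)!.
Computing: 5040 − 2160 + 360 − 24 = 3216.

3216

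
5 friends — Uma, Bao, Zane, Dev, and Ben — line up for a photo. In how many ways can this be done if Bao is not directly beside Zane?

72

There are 5! = 120 arrangements in all. If Bao and Zane are adjacent, merging them into one block gives 2·(4)! = 48 arrangements.
Complementary counting: 120 − 48 = 72.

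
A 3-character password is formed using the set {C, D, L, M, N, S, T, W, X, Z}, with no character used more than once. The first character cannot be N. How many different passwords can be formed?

648

The first character has 10−1 = 9 choices (anything except N).
The remaining 2 characters are filled from the other 9 symbols without repetition: 9 × 8 = 72.
Total: 9 × 72 = 648.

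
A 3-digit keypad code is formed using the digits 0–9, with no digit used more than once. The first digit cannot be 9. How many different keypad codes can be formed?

The first digit has 10−1 = 9 choices (anything except 9).
The remaining 2 digits are filled from the other 9 symbols without repetition: 9 × 8 = 72.
Total: 9 × 72 = 648.

648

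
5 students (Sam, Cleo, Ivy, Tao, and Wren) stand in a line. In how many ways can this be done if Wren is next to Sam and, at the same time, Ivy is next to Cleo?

Treat {Wren,Sam} as one block (2 orders) and {Ivy,Cleo} as another (2 orders).
That leaves 3 units to arrange: 2 × 2 × 3! = 4 × 6 = 24.

24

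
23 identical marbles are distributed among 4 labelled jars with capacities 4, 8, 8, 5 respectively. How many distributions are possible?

Without the upper bounds there are C(26,3) = 2600 ways to split 23 among 4 jars.
Subtract solutions that violate a single cap (substitute x_i' = x_i − (cap_i+1)): x_1 ≥ 5 gives C(21,3) = 1330; x_2 ≥ 9 gives C(17,3) = 680; x_3 ≥ 9 gives C(17,3) = 680; x_4 ≥ 6 gives C(20,3) = 1140. Together 3830.
Add back pairs where two caps are both exceeded: 220 + 220 + 455 + 56 + 165 + 165 = 1281.
Subtract triples: 1 + 20 + 20 + 0 = 41.
By inclusion–exclusion the count is 2600 − 3830 + 1281 − 41 = 10.

10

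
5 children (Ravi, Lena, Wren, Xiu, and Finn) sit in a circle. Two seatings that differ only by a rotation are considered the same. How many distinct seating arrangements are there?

Seat Ravi anywhere (absorbing the rotational symmetry), then permute the other 4: (4)! = 24.

24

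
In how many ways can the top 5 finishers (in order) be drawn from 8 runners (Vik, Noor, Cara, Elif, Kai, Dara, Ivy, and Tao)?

6720

There are 8 choices for 1st place, 7 for 2nd, and so on down to 4 for position 5.
That gives 8 × 7 × 6 × 5 × 4 = 6720.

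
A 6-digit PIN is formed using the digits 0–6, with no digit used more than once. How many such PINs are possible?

5040

This is a permutation of 6 out of 7: P(7,6) = 7!/1!.
7 × 6 × 5 × 4 × 3 × 2 = 5040.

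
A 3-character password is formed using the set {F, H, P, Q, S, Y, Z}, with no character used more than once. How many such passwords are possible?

210

With no repetition, fill the 3 characters in order: 7 choices, then 6, down to 5.
That product is 7 × 6 × 5 = 210.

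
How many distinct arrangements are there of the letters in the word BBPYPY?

BBPYPY has 6 letters with B appearing twice, P appearing twice, and Y appearing twice.
The number of distinct arrangements is 6!/(2!·2!·2!) = 720/8 = 90.

90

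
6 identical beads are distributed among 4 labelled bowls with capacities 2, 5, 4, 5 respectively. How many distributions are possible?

58

By stars and bars, unrestricted non-negative solutions to x_1+…+x_4 = 6 number C(6+3,3) = 84.
Subtract solutions that violate a single cap (substitute x_i' = x_i − (cap_i+1)): x_1 ≥ 3 gives C(6,3) = 20; x_2 ≥ 6 gives C(3,3) = 1; x_3 ≥ 5 gives C(4,3) = 4; x_4 ≥ 6 gives C(3,3) = 1. Together 26.
No two caps can be exceeded simultaneously, so the pair terms are all 0.
By inclusion–exclusion the count is 84 − 26 + 0 = 58.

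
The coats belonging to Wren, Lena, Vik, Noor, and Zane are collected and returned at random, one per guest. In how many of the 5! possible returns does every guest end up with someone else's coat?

44

This is the derangement count D_5: permutations of 5 items with no fixed point.
By inclusion–exclusion this is Σ_{j=0}^{5} (−1)^j C(5,j)·(5−j)!.
Computing: 120 − 120 + 60 − 20 + 5 − 1 = 44.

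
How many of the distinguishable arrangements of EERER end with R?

4

With the last slot taken by R, it remains to arrange the other 4 letters (EEER).
Those 4 letters have E appearing 3 times, giving (4)!/(3!) = 4.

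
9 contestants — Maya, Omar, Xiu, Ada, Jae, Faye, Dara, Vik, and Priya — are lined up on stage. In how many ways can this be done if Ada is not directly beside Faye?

Of the 9! = 362880 arrangements, those with Ada and Faye adjacent number 2 × 8! = 80640 (treat the pair as a block with 2 internal orders).
So 362880 − 80640 = 282240 arrangements keep them apart.

282240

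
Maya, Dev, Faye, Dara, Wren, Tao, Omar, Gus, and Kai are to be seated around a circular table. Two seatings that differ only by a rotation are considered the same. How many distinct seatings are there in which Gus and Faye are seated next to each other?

Glue Gus and Faye into a block (2 internal orders). Seating 8 units around a circle gives (7)! arrangements.
So 2 × (7)! = 2 × 5040 = 10080.

10080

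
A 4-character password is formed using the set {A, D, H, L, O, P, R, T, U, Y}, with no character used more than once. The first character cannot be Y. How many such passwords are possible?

4536

The first character has 10−1 = 9 choices (anything except Y).
The remaining 3 characters are filled from the other 9 symbols without repetition: 9 × 8 × 7 = 504.
Total: 9 × 504 = 4536.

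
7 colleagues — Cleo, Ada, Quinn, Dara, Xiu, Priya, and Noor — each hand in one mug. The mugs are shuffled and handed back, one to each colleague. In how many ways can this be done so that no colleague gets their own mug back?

This is the derangement count D_7: permutations of 7 items with no fixed point.
By inclusion–exclusion this is Σ_{j=0}^{7} (−1)^j C(7,j)·(7−j)!.
Computing: 5040 − 5040 + 2520 − 840 + 210 − 42 + 7 − 1 = 1854.

1854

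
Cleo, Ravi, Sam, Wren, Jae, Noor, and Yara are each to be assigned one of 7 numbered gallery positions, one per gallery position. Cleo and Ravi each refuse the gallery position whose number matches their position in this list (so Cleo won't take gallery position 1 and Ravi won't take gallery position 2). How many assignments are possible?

Let Aᵢ (for i ∈ {1, 2}) be the placements that put person i in their forbidden gallery position. Any j of these fix j positions, leaving (7−j)! ways to fill the rest, and there are C(2,j) ways to pick which j.
By inclusion–exclusion, the number of valid placements is Σ_{j=0}^{2} (−1)^j C(2,j)·(7−j)!.
Computing: 5040 − 1440 + 120 = 3720.

3720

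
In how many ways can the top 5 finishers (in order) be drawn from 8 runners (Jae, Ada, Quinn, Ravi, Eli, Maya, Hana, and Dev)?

This is an ordered selection of 5 from 8: P(8,5).
That gives 8 × 7 × 6 × 5 × 4 = 6720.

6720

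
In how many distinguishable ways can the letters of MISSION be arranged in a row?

MISSION has 7 letters with I appearing twice and S appearing twice.
The number of distinct arrangements is 7!/(2!·2!) = 5040/4 = 1260.

1260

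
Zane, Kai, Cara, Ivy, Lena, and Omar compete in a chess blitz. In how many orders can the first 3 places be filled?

120

There are 6 choices for 1st place, 5 for 2nd, and 4 for 3rd.
That gives 6 × 5 × 4 = 120.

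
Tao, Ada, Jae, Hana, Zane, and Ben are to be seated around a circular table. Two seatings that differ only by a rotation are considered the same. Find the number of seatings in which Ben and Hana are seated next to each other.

Glue Ben and Hana into a block (2 internal orders). Seating 5 units around a circle gives (4)! arrangements.
So 2 × (4)! = 2 × 24 = 48.

48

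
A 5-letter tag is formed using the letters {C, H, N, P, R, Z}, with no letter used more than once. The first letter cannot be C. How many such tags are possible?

The first letter has 6−1 = 5 choices (anything except C).
The remaining 4 letters are filled from the other 5 symbols without repetition: 5 × 4 × 3 × 2 = 120.
Total: 5 × 120 = 600.

600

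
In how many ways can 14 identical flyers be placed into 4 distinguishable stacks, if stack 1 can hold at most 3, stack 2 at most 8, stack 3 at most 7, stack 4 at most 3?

By stars and bars, unrestricted non-negative solutions to x_1+…+x_4 = 14 number C(14+3,3) = 680.
Subtract solutions that violate a single cap (substitute x_i' = x_i − (cap_i+1)): x_1 ≥ 4 gives C(13,3) = 286; x_2 ≥ 9 gives C(8,3) = 56; x_3 ≥ 8 gives C(9,3) = 84; x_4 ≥ 4 gives C(13,3) = 286. Together 712.
Add back pairs where two caps are both exceeded: 4 + 10 + 84 + 0 + 4 + 10 = 112.
By inclusion–exclusion the count is 680 − 712 + 112 = 80.

80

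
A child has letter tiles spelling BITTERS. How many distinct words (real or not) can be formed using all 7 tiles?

The 7 letters of BITTERS have repeats: T appearing twice.
The number of distinct arrangements is 7!/(2!) = 5040/2 = 2520.

2520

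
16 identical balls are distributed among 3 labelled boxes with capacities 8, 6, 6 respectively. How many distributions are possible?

By stars and bars, unrestricted non-negative solutions to x_1+…+x_3 = 16 number C(16+2,2) = 153.
Subtract solutions that violate a single cap (substitute x_i' = x_i − (cap_i+1)): x_1 ≥ 9 gives C(9,2) = 36; x_2 ≥ 7 gives C(11,2) = 55; x_3 ≥ 7 gives C(11,2) = 55. Together 146.
Add back pairs where two caps are both exceeded: 1 + 1 + 6 = 8.
By inclusion–exclusion the count is 153 − 146 + 8 = 15.

15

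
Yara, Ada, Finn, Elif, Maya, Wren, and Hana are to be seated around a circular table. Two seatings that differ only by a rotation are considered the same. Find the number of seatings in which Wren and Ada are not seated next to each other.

480

Without the restriction there are (6)! = 720 seatings.
Seatings with Wren beside Ada: treat them as a block with 2 internal orders, giving 2 × (5)! = 240.
Subtracting, 720 − 240 = 480.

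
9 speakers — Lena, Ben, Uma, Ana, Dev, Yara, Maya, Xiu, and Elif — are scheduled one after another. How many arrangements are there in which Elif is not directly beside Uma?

282240

Of the 9! = 362880 arrangements, those with Elif and Uma adjacent number 2 × 8! = 80640 (treat the pair as a block with 2 internal orders).
Complementary counting: 362880 − 80640 = 282240.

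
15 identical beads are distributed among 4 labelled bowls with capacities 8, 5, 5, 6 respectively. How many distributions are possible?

169

Ignoring the caps, the number of non-negative solutions to x_1+…+x_4 = 15 is C(18,3) = 816.
Subtract solutions that violate a single cap (substitute x_i' = x_i − (cap_i+1)): x_1 ≥ 9 gives C(9,3) = 84; x_2 ≥ 6 gives C(12,3) = 220; x_3 ≥ 6 gives C(12,3) = 220; x_4 ≥ 7 gives C(11,3) = 165. Together 689.
Add back pairs where two caps are both exceeded: 1 + 1 + 0 + 20 + 10 + 10 = 42.
By inclusion–exclusion the count is 816 − 689 + 42 = 169.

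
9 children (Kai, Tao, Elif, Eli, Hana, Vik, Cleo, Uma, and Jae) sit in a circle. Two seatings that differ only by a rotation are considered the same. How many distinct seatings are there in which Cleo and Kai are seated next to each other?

10080

Treat {Cleo, Kai} as one unit (2 internal orders) and seat the resulting 8 units around the table: (7)! circular arrangements.
So 2 × (7)! = 2 × 5040 = 10080.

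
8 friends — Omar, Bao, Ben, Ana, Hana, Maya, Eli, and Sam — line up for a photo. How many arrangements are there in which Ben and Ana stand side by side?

10080

Treat {Ben, Ana} as a single unit. There are 7 units to order, and the pair itself can be ordered 2 ways.
So the count is 2·(7)! = 10080.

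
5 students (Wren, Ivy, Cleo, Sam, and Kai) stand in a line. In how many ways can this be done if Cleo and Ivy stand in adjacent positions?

Glue Cleo and Ivy into one block (2 internal orders), leaving 4 units to arrange in a row.
So the count is 2·(4)! = 48.

48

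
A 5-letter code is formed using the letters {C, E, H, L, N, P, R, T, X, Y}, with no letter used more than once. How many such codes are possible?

Choose and order 5 of the 10 symbols: the first letter has 10 options, the next 9, and so on down to 6.
10 × 9 × 8 × 7 × 6 = 30240.

30240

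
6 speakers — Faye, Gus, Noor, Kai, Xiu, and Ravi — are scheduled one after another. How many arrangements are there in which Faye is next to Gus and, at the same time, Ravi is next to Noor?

Treat {Faye,Gus} as one block (2 orders) and {Ravi,Noor} as another (2 orders).
That leaves 4 units to arrange: 2 × 2 × 4! = 4 × 24 = 96.

96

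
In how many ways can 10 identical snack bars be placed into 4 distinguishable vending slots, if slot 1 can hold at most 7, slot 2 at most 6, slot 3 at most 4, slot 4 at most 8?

196

Without the upper bounds there are C(13,3) = 286 ways to split 10 among 4 vending slots.
Subtract solutions that violate a single cap (substitute x_i' = x_i − (cap_i+1)): x_1 ≥ 8 gives C(5,3) = 10; x_2 ≥ 7 gives C(6,3) = 20; x_3 ≥ 5 gives C(8,3) = 56; x_4 ≥ 9 gives C(4,3) = 4. Together 90.
No two caps can be exceeded simultaneously, so the pair terms are all 0.
By inclusion–exclusion the count is 286 − 90 + 0 = 196.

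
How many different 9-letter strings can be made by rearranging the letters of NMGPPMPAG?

15120

The 9 letters of NMGPPMPAG have repeats: G appearing twice, M appearing twice, and P appearing 3 times.
So there are 9! / (3!·2!·2!) = 15120 distinguishable arrangements.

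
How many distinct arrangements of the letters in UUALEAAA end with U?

Fix U in the last position and arrange the remaining 7 letters.
Those 7 letters have A appearing 4 times, giving (7)!/(4!) = 210.

210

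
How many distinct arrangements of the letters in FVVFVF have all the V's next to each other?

Treat the 3 copies of V as a single block. The multiset to arrange is then {VVV, F, F, F}, 4 items in all.
That gives (4)!/(3!) = 4 arrangements.

4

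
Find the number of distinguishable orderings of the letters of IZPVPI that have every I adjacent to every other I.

Treat the 2 copies of I as a single block. The multiset to arrange is then {II, P, P, V, Z}, 5 items in all.
That gives (5)!/(2!) = 60 arrangements.

60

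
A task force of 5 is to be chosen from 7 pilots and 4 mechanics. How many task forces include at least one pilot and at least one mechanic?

441

Unrestricted: C(11,5) = 462 ways to pick any 5 of the 11.
Selections missing a whole group: no pilots → C(4,5) = 0; no mechanics → C(7,5) = 21.
Both groups omitted at once is impossible, so 462 − 21 = 441.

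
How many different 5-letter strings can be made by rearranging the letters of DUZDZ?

DUZDZ has 5 letters with D appearing twice and Z appearing twice.
So there are 5! / (2!·2!) = 30 distinguishable arrangements.

30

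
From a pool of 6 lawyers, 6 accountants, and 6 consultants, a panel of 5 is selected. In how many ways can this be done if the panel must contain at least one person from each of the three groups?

6210

Total 5-person selections from all 18: C(18,5) = 8568.
Subtract selections that omit an entire group: no lawyers → C(12,5) = 792; no accountants → C(12,5) = 792; no consultants → C(12,5) = 792.
Add back selections omitting two groups (i.e. drawn from a single group): C(6,5) + C(6,5) + C(6,5) = 18.
By inclusion–exclusion: 8568 − 2376 + 18 = 6210.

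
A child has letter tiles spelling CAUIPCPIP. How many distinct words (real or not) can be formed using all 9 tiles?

15120

Letter multiplicities in CAUIPCPIP: A×1, C×2, I×2, P×3, U×1.
Dividing 9! = 362880 by 3!·2!·2! = 24 for the repeated letters gives 15120.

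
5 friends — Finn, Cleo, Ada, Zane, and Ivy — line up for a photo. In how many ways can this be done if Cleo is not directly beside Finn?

There are 5! = 120 arrangements in all. If Cleo and Finn are adjacent, merging them into one block gives 2·(4)! = 48 arrangements.
Complementary counting: 120 − 48 = 72.

72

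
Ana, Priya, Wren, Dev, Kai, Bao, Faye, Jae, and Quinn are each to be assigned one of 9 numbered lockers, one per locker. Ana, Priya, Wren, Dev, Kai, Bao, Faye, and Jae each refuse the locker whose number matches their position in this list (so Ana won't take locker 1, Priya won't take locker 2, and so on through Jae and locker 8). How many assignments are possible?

Let Aᵢ (for 1 ≤ i ≤ 8) be the placements that put person i in their forbidden locker. Any j of these fix j positions, leaving (9−j)! ways to fill the rest, and there are C(8,j) ways to pick which j.
By inclusion–exclusion, the number of valid placements is Σ_{j=0}^{8} (−1)^j C(8,j)·(9−j)!.
Computing: 362880 − 322560 + 141120 − 40320 + 8400 − 1344 + 168 − 16 + 1 = 148329.

148329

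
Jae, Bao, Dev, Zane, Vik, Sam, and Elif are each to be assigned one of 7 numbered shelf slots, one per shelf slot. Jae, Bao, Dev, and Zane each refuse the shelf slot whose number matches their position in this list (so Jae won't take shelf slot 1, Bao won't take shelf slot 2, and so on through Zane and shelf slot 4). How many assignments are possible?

2790

Let Aᵢ (for 1 ≤ i ≤ 4) be the placements that put person i in their forbidden shelf slot. Any j of these fix j positions, leaving (7−j)! ways to fill the rest, and there are C(4,j) ways to pick which j.
By inclusion–exclusion, the number of valid placements is Σ_{j=0}^{4} (−1)^j C(4,j)·(7−j)!.
Computing: 5040 − 2880 + 720 − 96 + 6 = 2790.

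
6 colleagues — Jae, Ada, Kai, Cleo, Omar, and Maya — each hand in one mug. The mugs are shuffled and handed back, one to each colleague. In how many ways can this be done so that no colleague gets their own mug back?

265

Let Aᵢ be the assignments in which colleague i gets their own mug. We want the size of the complement of A₁∪…∪A_6.
By inclusion–exclusion this is Σ_{j=0}^{6} (−1)^j C(6,j)·(6−j)!.
Computing: 720 − 720 + 360 − 120 + 30 − 6 + 1 = 265.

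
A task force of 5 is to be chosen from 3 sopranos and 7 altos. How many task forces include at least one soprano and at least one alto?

With no constraint there are C(10,5) = 252 possible selections.
Subtract selections that omit an entire group: no sopranos → C(7,5) = 21; no altos → C(3,5) = 0.
Both groups omitted at once is impossible, so 252 − 21 = 231.

231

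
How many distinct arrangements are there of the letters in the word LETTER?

180

The 6 letters of LETTER have repeats: E appearing twice and T appearing twice.
The number of distinct arrangements is 6!/(2!·2!) = 720/4 = 180.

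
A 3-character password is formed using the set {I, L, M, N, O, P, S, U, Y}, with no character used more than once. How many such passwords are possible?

504

With no repetition, fill the 3 characters in order: 9 choices, then 8, down to 7.
9 × 8 × 7 = 504.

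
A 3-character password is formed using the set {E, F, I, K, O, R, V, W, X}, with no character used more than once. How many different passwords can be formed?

504

With no repetition, fill the 3 characters in order: 9 choices, then 8, down to 7.
That product is 9 × 8 × 7 = 504.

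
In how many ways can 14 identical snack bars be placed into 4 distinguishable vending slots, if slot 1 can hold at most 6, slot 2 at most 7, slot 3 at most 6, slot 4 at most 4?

161

Ignoring the caps, the number of non-negative solutions to x_1+…+x_4 = 14 is C(17,3) = 680.
Subtract solutions that violate a single cap (substitute x_i' = x_i − (cap_i+1)): x_1 ≥ 7 gives C(10,3) = 120; x_2 ≥ 8 gives C(9,3) = 84; x_3 ≥ 7 gives C(10,3) = 120; x_4 ≥ 5 gives C(12,3) = 220. Together 544.
Add back pairs where two caps are both exceeded: 0 + 1 + 10 + 0 + 4 + 10 = 25.
By inclusion–exclusion the count is 680 − 544 + 25 = 161.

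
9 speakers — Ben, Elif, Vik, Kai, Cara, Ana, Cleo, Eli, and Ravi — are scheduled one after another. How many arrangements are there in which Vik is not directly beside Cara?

282240

There are 9! = 362880 arrangements in all. If Vik and Cara are adjacent, merging them into one block gives 2·(8)! = 80640 arrangements.
Complementary counting: 362880 − 80640 = 282240.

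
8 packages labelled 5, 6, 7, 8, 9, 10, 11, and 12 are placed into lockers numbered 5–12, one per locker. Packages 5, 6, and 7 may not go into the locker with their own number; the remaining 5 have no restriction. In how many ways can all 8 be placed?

27240

Let Aᵢ (for i ∈ {5, 6, 7}) be the placements that put package i in its forbidden locker. Any j of these fix j positions, leaving (8−j)! ways to fill the rest, and there are C(3,j) ways to pick which j.
By inclusion–exclusion, the number of valid placements is Σ_{j=0}^{3} (−1)^j C(3,j)·(8−j)!.
Computing: 40320 − 15120 + 2160 − 120 = 27240.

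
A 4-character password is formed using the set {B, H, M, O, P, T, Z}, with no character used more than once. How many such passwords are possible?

Choose and order 4 of the 7 symbols: the first character has 7 options, the next 6, then 5, 4.
That product is 7 × 6 × 5 × 4 = 840.

840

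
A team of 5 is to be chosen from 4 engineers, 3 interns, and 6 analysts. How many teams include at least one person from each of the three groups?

894

Total 5-person selections from all 13: C(13,5) = 1287.
Subtract selections that omit an entire group: no engineers → C(9,5) = 126; no interns → C(10,5) = 252; no analysts → C(7,5) = 21.
Add back selections omitting two groups (i.e. drawn from a single group): C(4,5) + C(3,5) + C(6,5) = 6.
By inclusion–exclusion: 1287 − 399 + 6 = 894.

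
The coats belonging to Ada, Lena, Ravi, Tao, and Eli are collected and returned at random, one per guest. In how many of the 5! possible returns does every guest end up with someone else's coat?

44

Let Aᵢ be the assignments in which guest i gets their own coat. We want the size of the complement of A₁∪…∪A_5.
By inclusion–exclusion this is Σ_{j=0}^{5} (−1)^j C(5,j)·(5−j)!.
Computing: 120 − 120 + 60 − 20 + 5 − 1 = 44.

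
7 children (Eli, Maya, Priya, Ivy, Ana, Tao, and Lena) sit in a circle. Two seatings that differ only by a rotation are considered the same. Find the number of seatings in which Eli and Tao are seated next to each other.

240

Treat {Eli, Tao} as one unit (2 internal orders) and seat the resulting 6 units around the table: (5)! circular arrangements.
So 2 × (5)! = 2 × 120 = 240.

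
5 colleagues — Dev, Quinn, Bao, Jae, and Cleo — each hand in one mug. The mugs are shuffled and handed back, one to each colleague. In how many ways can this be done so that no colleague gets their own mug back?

44

Let Aᵢ be the assignments in which colleague i gets their own mug. We want the size of the complement of A₁∪…∪A_5.
By inclusion–exclusion this is Σ_{j=0}^{5} (−1)^j C(5,j)·(5−j)!.
Computing: 120 − 120 + 60 − 20 + 5 − 1 = 44.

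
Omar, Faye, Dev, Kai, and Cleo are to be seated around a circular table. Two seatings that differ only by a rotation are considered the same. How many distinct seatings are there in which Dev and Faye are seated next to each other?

12

Glue Dev and Faye into a block (2 internal orders). Seating 4 units around a circle gives (3)! arrangements.
So 2 × (3)! = 2 × 6 = 12.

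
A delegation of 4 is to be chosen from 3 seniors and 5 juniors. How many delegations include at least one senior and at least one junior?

Unrestricted: C(8,4) = 70 ways to pick any 4 of the 8.
Subtract selections that omit an entire group: no seniors → C(5,4) = 5; no juniors → C(3,4) = 0.
Both groups omitted at once is impossible, so 70 − 5 = 65.

65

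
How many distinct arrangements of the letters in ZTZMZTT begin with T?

With the first slot taken by T, it remains to arrange the other 6 letters (ZZMZTT).
Those 6 letters have T appearing twice and Z appearing 3 times, giving (6)!/(3!·2!) = 60.

60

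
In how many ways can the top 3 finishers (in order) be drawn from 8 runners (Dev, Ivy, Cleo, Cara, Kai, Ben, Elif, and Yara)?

336

There are 8 choices for 1st place, 7 for 2nd, and 6 for 3rd.
That gives 8 × 7 × 6 = 336.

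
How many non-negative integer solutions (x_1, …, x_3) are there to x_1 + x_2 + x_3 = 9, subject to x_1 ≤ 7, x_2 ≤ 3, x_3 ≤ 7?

By stars and bars, unrestricted non-negative solutions to x_1+…+x_3 = 9 number C(9+2,2) = 55.
Subtract solutions that violate a single cap (substitute x_i' = x_i − (cap_i+1)): x_1 ≥ 8 gives C(3,2) = 3; x_2 ≥ 4 gives C(7,2) = 21; x_3 ≥ 8 gives C(3,2) = 3. Together 27.
No two caps can be exceeded simultaneously, so the pair terms are all 0.
By inclusion–exclusion the count is 55 − 27 + 0 = 28.

28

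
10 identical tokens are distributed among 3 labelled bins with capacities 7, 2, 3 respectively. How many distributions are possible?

By stars and bars, unrestricted non-negative solutions to x_1+…+x_3 = 10 number C(10+2,2) = 66.
Subtract solutions that violate a single cap (substitute x_i' = x_i − (cap_i+1)): x_1 ≥ 8 gives C(4,2) = 6; x_2 ≥ 3 gives C(9,2) = 36; x_3 ≥ 4 gives C(8,2) = 28. Together 70.
Add back pairs where two caps are both exceeded: 0 + 0 + 10 = 10.
By inclusion–exclusion the count is 66 − 70 + 10 = 6.

6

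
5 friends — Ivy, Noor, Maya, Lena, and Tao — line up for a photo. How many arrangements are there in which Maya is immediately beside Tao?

48

Glue Maya and Tao into one block (2 internal orders), leaving 4 units to arrange in a row.
So the count is 2·(4)! = 48.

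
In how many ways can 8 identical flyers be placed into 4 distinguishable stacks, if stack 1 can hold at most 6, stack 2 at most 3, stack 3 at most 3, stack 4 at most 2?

Ignoring the caps, the number of non-negative solutions to x_1+…+x_4 = 8 is C(11,3) = 165.
Subtract solutions that violate a single cap (substitute x_i' = x_i − (cap_i+1)): x_1 ≥ 7 gives C(4,3) = 4; x_2 ≥ 4 gives C(7,3) = 35; x_3 ≥ 4 gives C(7,3) = 35; x_4 ≥ 3 gives C(8,3) = 56. Together 130.
Add back pairs where two caps are both exceeded: 0 + 0 + 0 + 1 + 4 + 4 = 9.
By inclusion–exclusion the count is 165 − 130 + 9 = 44.

44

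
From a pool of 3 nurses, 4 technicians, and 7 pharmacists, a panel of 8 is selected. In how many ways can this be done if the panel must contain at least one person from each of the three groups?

2793

Total 8-person selections from all 14: C(14,8) = 3003.
Selections missing a whole group: no nurses → C(11,8) = 165; no technicians → C(10,8) = 45; no pharmacists → C(7,8) = 0.
Add back selections omitting two groups (i.e. drawn from a single group): C(3,8) + C(4,8) + C(7,8) = 0.
By inclusion–exclusion: 3003 − 210 + 0 = 2793.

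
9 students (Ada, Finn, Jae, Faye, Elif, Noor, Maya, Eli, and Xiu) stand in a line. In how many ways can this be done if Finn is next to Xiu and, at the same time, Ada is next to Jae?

Treat {Finn,Xiu} as one block (2 orders) and {Ada,Jae} as another (2 orders).
That leaves 7 units to arrange: 2 × 2 × 7! = 4 × 5040 = 20160.

20160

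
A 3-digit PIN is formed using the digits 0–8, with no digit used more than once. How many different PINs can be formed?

With no repetition, fill the 3 digits in order: 9 choices, then 8, down to 7.
That product is 9 × 8 × 7 = 504.

504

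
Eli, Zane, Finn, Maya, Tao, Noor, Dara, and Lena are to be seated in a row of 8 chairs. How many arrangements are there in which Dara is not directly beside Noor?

30240

There are 8! = 40320 arrangements in all. If Dara and Noor are adjacent, merging them into one block gives 2·(7)! = 10080 arrangements.
So 40320 − 10080 = 30240 arrangements keep them apart.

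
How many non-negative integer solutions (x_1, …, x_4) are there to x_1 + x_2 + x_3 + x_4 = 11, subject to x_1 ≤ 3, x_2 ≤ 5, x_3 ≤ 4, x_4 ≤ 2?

Without the upper bounds there are C(14,3) = 364 ways to split 11 among 4 variables.
Subtract solutions that violate a single cap (substitute x_i' = x_i − (cap_i+1)): x_1 ≥ 4 gives C(10,3) = 120; x_2 ≥ 6 gives C(8,3) = 56; x_3 ≥ 5 gives C(9,3) = 84; x_4 ≥ 3 gives C(11,3) = 165. Together 425.
Add back pairs where two caps are both exceeded: 4 + 10 + 35 + 1 + 10 + 20 = 80.
By inclusion–exclusion the count is 364 − 425 + 80 = 19.

19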